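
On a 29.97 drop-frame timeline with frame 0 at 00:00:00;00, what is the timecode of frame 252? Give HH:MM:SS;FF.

Ten DF minutes hold 17982 frames, so frame 252 lies in block 0 (frames 0–17981) with 252 frames into that block.
The block's first minute is 1800 frames and the rest 1798 each; 252 frames reaches minute 0, so 0 × 18 + 0 × 2 = 0 labels have been skipped so far.
Adding those back, label number 252 + 0 = 252 at 30 labels/s is 8 s + 12 f = 0 h 0 min 8 s frame 12, i.e. 00:00:08;12.

00:00:08;12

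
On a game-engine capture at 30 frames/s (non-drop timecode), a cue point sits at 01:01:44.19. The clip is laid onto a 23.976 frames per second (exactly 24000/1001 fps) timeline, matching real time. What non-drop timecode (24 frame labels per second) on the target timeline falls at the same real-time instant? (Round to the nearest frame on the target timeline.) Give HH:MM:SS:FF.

01:01:40:22

Source frame index: (1×3600 + 1×60 + 44) × 30 + 19 = 111139.
Real time: 111139 / (30) = 111139/30 s.
Target frame: (111139/30) × (24000/1001) = 12701600/143 ≈ 88822.378 → 88822.
At 24 labels/s: frame 88822 → 01:01:40:22.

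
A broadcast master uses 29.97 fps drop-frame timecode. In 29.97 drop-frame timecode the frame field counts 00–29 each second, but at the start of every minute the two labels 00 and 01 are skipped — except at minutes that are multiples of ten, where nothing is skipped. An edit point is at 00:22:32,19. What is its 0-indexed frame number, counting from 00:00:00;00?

Complete 10-minute blocks: 2, each 17982 frames → 35964.
Remaining 2 whole minutes in the current block: 1800 + 1 × 1798 = 3598 frames.
Within the current minute: 32 × 30 + 19 − 2 = 977 (labels ;00/;01 skipped at this minute). Total = 35964 + 3598 + 977 = 40539.

40539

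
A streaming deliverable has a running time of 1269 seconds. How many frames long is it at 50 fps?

Frames = 1269 × 50 = 63450.

63450 frames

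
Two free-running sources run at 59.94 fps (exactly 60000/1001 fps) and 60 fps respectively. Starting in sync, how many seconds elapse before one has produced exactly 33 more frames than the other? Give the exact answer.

The gap grows by |60 − 60000/1001| = 60/1001 frames per second.
Time for a 33-frame gap: 33 ÷ (60/1001) = 550.55 s.

550.55 seconds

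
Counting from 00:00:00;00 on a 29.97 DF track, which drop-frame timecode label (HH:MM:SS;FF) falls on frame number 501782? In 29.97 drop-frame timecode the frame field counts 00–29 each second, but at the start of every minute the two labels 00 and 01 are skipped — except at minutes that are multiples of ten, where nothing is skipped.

Each 10-minute DF block holds 10 × 60 × 30 − 9 × 2 = 17982 frames. 501782 ÷ 17982 → 27 full blocks, remainder 16268.
Within the partial block the first minute is 1800 frames and each further minute 1798, so 9 further minute boundaries passed. Total skipped labels = 18 × 27 + 2 × 9 = 504.
Non-drop label index = 501782 + 504 = 502286; at 30 labels/s that is 04:39:02:26, i.e. DF 04:39:02;26.

04:39:02;26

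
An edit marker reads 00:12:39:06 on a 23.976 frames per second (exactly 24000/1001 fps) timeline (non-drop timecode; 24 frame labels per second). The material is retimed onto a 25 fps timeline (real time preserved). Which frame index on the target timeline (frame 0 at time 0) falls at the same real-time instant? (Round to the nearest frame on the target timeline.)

Source frame index: (0×3600 + 12×60 + 39) × 24 + 6 = 18222.
Real time: 18222 / (24000/1001) = 3040037/4000 s.
Target frame: (3040037/4000) × (25) = 3040037/160 ≈ 19000.231 → 19000.

frame 19000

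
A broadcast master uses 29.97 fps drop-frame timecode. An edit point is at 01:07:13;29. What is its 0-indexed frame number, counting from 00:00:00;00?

120897

Complete 10-minute blocks: 6, each 17982 frames → 107892.
Remaining 7 whole minutes in the current block: 1800 + 6 × 1798 = 12588 frames.
Within the current minute: 13 × 30 + 29 − 2 = 417 (labels ;00/;01 skipped at this minute). Total = 107892 + 12588 + 417 = 120897.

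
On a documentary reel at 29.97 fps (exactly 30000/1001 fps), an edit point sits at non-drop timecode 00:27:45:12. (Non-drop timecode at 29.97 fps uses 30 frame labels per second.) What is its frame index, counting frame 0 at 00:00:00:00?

49962

Total seconds to the label: (0 × 3600 + 27 × 60 + 45) = 1665.
Frame index = 1665 × 30 + 12 = 49962.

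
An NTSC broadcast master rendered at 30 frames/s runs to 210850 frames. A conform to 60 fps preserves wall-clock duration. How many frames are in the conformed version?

421700 frames

Target frames = source frames × (target rate / source rate) = 210850 × (60)/(30) = 210850 × 2 = 421700.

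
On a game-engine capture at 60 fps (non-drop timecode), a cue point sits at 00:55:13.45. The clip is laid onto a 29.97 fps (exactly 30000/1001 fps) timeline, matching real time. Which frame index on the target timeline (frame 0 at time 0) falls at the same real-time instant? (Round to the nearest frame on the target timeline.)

frame 99313

Source frame index: (0×3600 + 55×60 + 13) × 60 + 45 = 198825.
Real time: 198825 / (60) = 13255/4 s.
Target frame: (13255/4) × (30000/1001) = 9037500/91 ≈ 99313.187 → 99313.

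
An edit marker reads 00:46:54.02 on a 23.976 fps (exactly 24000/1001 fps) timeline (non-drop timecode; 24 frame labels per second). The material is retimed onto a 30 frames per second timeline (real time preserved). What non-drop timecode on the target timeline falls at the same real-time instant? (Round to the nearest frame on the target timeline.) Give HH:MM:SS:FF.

00:46:56:27

Source frame index: (0×3600 + 46×60 + 54) × 24 + 2 = 67538.
Real time: 67538 / (24000/1001) = 33802769/12000 s.
Target frame: (33802769/12000) × (30) = 33802769/400 ≈ 84506.923 → 84507.
At 30 labels/s: frame 84507 → 00:46:56:27.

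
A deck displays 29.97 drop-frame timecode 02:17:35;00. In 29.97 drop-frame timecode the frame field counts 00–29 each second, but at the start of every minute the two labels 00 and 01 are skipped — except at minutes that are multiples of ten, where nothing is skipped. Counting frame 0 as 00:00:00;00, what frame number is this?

247402

As if non-drop at 30 labels/s: (2 × 3600 + 17 × 60 + 35) × 30 + 0 = 247650.
Minute boundaries passed: 137; those not divisible by 10: 137 − 13 = 124; dropped labels = 2 × 124 = 248.
Actual frame index = 247650 − 248 = 247402.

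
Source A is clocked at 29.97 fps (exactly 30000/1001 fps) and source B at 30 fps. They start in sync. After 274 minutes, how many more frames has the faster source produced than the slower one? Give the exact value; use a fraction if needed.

274 min = 16440 s.
A emits 30000/1001 × 16440 = 493200000/1001 frames; B emits 30 × 16440 = 493200.
Difference = 493200/1001 frames (≈ 492.7073); B is ahead of A.

493200/1001 frames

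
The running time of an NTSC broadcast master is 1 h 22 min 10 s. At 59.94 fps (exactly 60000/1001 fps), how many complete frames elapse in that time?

295504 frames

1 h 22 min 10 s = 4930 s.
Frames = 4930 × 60000/1001 = 295800000/1001 ≈ 295504.4955.
Complete frames: 295504.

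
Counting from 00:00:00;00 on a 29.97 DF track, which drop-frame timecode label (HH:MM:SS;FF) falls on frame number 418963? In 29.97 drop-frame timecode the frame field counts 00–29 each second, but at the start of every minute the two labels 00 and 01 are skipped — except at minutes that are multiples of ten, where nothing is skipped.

Ten DF minutes hold 17982 frames, so frame 418963 lies in block 23 (frames 413586–431567) with 5377 frames into that block.
The block's first minute is 1800 frames and the rest 1798 each; 5377 frames reaches minute 2, so 23 × 18 + 2 × 2 = 418 labels have been skipped so far.
Adding those back, label number 418963 + 418 = 419381 at 30 labels/s is 13979 s + 11 f = 3 h 52 min 59 s frame 11, i.e. 03:52:59;11.

03:52:59;11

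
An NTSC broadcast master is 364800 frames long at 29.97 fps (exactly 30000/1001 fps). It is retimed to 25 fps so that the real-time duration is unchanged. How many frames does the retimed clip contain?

304304 frames

Target frames = source frames × (target rate / source rate) = 364800 × (25)/(30000/1001) = 364800 × 1001/1200 = 304304.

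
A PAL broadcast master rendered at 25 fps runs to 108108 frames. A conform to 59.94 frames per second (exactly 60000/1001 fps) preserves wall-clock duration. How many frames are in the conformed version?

Target frames = source frames × (target rate / source rate) = 108108 × (60000/1001)/(25) = 108108 × 2400/1001 = 259200.

259200 frames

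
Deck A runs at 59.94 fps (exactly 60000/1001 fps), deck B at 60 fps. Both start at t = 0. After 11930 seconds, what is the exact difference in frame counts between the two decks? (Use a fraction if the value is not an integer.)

715800/1001 frames

A emits 60000/1001 × 11930 = 715800000/1001 frames; B emits 60 × 11930 = 715800.
Difference = 715800/1001 frames (≈ 715.0849); B is ahead of A.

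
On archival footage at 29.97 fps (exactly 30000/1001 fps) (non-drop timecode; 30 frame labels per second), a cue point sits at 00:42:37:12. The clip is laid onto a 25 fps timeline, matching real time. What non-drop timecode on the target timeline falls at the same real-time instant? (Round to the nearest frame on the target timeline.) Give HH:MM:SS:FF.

Source frame index: (0×3600 + 42×60 + 37) × 30 + 12 = 76722.
Real time: 76722 / (30000/1001) = 12799787/5000 s.
Target frame: (12799787/5000) × (25) = 12799787/200 ≈ 63998.935 → 63999.
At 25 labels/s: frame 63999 → 00:42:39:24.

00:42:39:24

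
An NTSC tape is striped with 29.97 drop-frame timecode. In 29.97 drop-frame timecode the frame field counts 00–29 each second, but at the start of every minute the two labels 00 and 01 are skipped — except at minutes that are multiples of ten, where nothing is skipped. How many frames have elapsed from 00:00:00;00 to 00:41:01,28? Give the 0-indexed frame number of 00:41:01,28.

73784

As if non-drop at 30 labels/s: (0 × 3600 + 41 × 60 + 1) × 30 + 28 = 73858.
Minute boundaries passed: 41; those not divisible by 10: 41 − 4 = 37; dropped labels = 2 × 37 = 74.
Actual frame index = 73858 − 74 = 73784.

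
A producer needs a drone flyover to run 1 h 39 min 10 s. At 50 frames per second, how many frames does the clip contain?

297500 frames

1 h 39 min 10 s = 5950 s.
Frames = 5950 × 50 = 297500.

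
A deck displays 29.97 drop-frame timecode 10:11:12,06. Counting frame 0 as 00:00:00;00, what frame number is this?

1099066

As if non-drop at 30 labels/s: (10 × 3600 + 11 × 60 + 12) × 30 + 6 = 1100166.
Minute boundaries passed: 611; those not divisible by 10: 611 − 61 = 550; dropped labels = 2 × 550 = 1100.
Actual frame index = 1100166 − 1100 = 1099066.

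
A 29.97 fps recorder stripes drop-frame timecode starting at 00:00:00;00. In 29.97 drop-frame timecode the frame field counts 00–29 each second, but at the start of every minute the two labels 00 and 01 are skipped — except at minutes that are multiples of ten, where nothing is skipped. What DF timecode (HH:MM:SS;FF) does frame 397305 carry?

03:40:56;21

Each 10-minute DF block holds 10 × 60 × 30 − 9 × 2 = 17982 frames. 397305 ÷ 17982 → 22 full blocks, remainder 1701.
Within the partial block the first minute is 1800 frames and each further minute 1798, so 0 further minute boundaries passed. Total skipped labels = 18 × 22 + 2 × 0 = 396.
Non-drop label index = 397305 + 396 = 397701; at 30 labels/s that is 03:40:56:21, i.e. DF 03:40:56;21.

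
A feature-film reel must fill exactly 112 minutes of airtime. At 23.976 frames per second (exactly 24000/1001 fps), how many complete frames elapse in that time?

112 min = 6720 s.
Frames = 6720 × 24000/1001 = 23040000/143 ≈ 161118.8811.
Complete frames: 161118.

161118 frames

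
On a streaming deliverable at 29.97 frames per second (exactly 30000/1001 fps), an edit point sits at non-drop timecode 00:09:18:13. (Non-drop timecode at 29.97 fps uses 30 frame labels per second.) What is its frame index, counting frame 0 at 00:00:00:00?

16753

Total seconds to the label: (0 × 3600 + 9 × 60 + 18) = 558.
Frame index = 558 × 30 + 13 = 16753.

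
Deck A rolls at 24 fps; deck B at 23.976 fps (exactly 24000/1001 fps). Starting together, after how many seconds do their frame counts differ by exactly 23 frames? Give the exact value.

The gap grows by |24000/1001 − 24| = 24/1001 frames per second.
Time for a 23-frame gap: 23 ÷ (24/1001) = 23023/24 s.

23023/24 seconds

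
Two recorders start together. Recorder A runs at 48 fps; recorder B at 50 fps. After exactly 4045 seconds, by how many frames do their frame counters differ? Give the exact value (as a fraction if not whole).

8090 frames

A emits 48 × 4045 = 194160 frames; B emits 50 × 4045 = 202250.
Difference = 8090 frames; B is ahead of A.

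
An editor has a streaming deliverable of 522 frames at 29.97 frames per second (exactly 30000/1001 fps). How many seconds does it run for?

17.4174 seconds

Running time = 522 / (30000/1001) = 17.4174 s.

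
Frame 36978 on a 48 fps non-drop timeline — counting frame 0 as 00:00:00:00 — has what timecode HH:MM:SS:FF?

00:12:50:18

36978 ÷ 48 = 770 full seconds, remainder 18 frames.
770 s = 0 h 12 min 50 s.
Timecode: 00:12:50:18.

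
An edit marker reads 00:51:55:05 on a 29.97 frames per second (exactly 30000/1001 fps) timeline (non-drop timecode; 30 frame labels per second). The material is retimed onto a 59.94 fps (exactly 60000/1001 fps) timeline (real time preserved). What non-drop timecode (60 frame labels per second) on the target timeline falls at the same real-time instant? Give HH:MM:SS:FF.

00:51:55:10

Source frame index: (0×3600 + 51×60 + 55) × 30 + 5 = 93455.
Real time: 93455 / (30000/1001) = 18709691/6000 s.
Target frame: (18709691/6000) × (60000/1001) = 186910.
At 60 labels/s: frame 186910 → 00:51:55:10.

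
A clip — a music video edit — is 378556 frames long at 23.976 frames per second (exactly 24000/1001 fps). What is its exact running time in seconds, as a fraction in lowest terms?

94733639/6000 seconds

Running time = 378556 ÷ (24000/1001) = 378556 × 1001/24000 = 94733639/6000 s.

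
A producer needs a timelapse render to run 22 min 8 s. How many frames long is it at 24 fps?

31872 frames

22 min 8 s = 1328 s.
Frames = 1328 × 24 = 31872.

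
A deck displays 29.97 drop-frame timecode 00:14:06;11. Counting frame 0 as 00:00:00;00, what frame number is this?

25365

As if non-drop at 30 labels/s: (0 × 3600 + 14 × 60 + 6) × 30 + 11 = 25391.
Minute boundaries passed: 14; those not divisible by 10: 14 − 1 = 13; dropped labels = 2 × 13 = 26.
Actual frame index = 25391 − 26 = 25365.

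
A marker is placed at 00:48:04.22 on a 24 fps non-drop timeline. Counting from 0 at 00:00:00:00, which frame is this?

69238

Total seconds to the label: (0 × 3600 + 48 × 60 + 4) = 2884.
Frame index = 2884 × 24 + 22 = 69238.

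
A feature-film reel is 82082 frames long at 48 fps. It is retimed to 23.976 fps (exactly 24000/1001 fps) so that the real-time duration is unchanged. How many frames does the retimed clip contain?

41000 frames

Target frames = source frames × (target rate / source rate) = 82082 × (24000/1001)/(48) = 82082 × 500/1001 = 41000.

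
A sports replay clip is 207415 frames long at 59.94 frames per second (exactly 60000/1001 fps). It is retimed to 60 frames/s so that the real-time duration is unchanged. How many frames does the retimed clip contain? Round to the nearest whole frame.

207622 frames

Frames at target rate = 207415 × (60) / (60000/1001) = 41524483/200 ≈ 207622.415.
Nearest whole frame: 207622.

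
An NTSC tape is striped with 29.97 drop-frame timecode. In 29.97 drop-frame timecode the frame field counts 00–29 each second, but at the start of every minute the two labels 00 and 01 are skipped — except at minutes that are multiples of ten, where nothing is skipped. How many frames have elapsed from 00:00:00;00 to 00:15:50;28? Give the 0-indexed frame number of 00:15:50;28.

Complete 10-minute blocks: 1, each 17982 frames → 17982.
Remaining 5 whole minutes in the current block: 1800 + 4 × 1798 = 8992 frames.
Within the current minute: 50 × 30 + 28 − 2 = 1526 (labels ;00/;01 skipped at this minute). Total = 17982 + 8992 + 1526 = 28500.

28500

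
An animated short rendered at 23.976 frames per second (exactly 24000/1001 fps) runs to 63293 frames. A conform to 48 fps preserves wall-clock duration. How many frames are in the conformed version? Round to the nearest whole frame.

126713 frames

Frames at target rate = 63293 × (48) / (24000/1001) = 63356293/500 ≈ 126712.586.
Nearest whole frame: 126713.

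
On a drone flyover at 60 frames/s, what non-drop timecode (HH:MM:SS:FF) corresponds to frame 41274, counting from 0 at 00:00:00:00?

41274 ÷ 60 = 687 full seconds, remainder 54 frames.
687 s = 0 h 11 min 27 s.
Timecode: 00:11:27:54.

00:11:27:54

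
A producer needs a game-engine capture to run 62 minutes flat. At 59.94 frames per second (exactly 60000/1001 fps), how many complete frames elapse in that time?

62 min = 3720 s.
Frames = 3720 × 60000/1001 = 223200000/1001 ≈ 222977.0230.
Complete frames: 222977.

222977 frames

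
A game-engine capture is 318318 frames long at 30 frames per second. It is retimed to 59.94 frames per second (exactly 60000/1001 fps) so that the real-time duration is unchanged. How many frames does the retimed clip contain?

636000 frames

Target frames = source frames × (target rate / source rate) = 318318 × (60000/1001)/(30) = 318318 × 2000/1001 = 636000.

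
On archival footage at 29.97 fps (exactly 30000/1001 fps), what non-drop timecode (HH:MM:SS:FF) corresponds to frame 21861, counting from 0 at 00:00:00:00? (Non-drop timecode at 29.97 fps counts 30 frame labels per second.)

21861 ÷ 30 = 728 full seconds, remainder 21 frames.
728 s = 0 h 12 min 8 s.
Timecode: 00:12:08:21.

00:12:08:21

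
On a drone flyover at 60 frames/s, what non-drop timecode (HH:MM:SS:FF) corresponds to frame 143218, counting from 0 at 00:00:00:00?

00:39:46:58

143218 ÷ 60 = 2386 full seconds, remainder 58 frames.
2386 s = 0 h 39 min 46 s.
Timecode: 00:39:46:58.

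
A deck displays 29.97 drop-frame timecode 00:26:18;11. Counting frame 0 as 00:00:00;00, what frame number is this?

47303

Complete 10-minute blocks: 2, each 17982 frames → 35964.
Remaining 6 whole minutes in the current block: 1800 + 5 × 1798 = 10790 frames.
Within the current minute: 18 × 30 + 11 − 2 = 549 (labels ;00/;01 skipped at this minute). Total = 35964 + 10790 + 549 = 47303.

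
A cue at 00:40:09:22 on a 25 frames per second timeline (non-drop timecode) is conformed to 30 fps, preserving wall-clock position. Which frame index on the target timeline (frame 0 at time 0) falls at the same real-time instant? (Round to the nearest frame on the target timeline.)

Source frame index: (0×3600 + 40×60 + 9) × 25 + 22 = 60247.
Real time: 60247 / (25) = 60247/25 s.
Target frame: (60247/25) × (30) = 361482/5 ≈ 72296.400 → 72296.

frame 72296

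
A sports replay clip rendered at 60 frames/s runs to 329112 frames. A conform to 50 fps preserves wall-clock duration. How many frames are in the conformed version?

Frames at target rate = 329112 × (50) / (60) = 274260.

274260 frames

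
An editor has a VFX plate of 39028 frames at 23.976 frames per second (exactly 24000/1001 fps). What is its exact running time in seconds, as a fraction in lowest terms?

Running time = 39028 ÷ (24000/1001) = 39028 × 1001/24000 = 9766757/6000 s.

9766757/6000 seconds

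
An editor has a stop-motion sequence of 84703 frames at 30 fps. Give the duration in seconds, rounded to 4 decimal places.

Running time = 84703 × 1/30 = 84703/30 s ≈ 2823.4333 s.

2823.4333 seconds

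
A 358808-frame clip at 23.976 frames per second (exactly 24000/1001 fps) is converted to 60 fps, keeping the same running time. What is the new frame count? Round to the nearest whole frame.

897917 frames

Frames at target rate = 358808 × (60) / (24000/1001) = 44895851/50 ≈ 897917.020.
Nearest whole frame: 897917.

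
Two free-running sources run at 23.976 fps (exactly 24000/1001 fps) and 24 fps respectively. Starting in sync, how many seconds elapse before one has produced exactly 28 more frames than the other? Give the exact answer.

7007/6 seconds

The gap grows by |24 − 24000/1001| = 24/1001 frames per second.
Time for a 28-frame gap: 28 ÷ (24/1001) = 7007/6 s.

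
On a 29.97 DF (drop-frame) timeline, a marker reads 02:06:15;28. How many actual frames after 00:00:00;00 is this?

As if non-drop at 30 labels/s: (2 × 3600 + 6 × 60 + 15) × 30 + 28 = 227278.
Minute boundaries passed: 126; those not divisible by 10: 126 − 12 = 114; dropped labels = 2 × 114 = 228.
Actual frame index = 227278 − 228 = 227050.

227050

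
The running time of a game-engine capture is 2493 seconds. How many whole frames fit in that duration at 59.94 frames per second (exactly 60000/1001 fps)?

149430 frames

Frames = 2493 × 60000/1001 = 149580000/1001 ≈ 149430.5694.
Complete frames: 149430.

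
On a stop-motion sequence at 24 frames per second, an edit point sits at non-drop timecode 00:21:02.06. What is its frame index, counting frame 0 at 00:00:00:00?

Total seconds to the label: (0 × 3600 + 21 × 60 + 2) = 1262.
Frame index = 1262 × 24 + 6 = 30294.

frame 30294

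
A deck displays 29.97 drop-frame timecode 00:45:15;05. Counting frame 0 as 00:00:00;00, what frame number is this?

Complete 10-minute blocks: 4, each 17982 frames → 71928.
Remaining 5 whole minutes in the current block: 1800 + 4 × 1798 = 8992 frames.
Within the current minute: 15 × 30 + 5 − 2 = 453 (labels ;00/;01 skipped at this minute). Total = 71928 + 8992 + 453 = 81373.

81373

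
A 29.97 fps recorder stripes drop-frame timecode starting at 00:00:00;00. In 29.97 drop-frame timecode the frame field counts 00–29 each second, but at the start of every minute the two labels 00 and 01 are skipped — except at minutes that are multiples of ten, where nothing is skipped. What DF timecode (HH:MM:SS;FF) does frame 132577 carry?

Ten DF minutes hold 17982 frames, so frame 132577 lies in block 7 (frames 125874–143855) with 6703 frames into that block.
The block's first minute is 1800 frames and the rest 1798 each; 6703 frames reaches minute 3, so 7 × 18 + 3 × 2 = 132 labels have been skipped so far.
Adding those back, label number 132577 + 132 = 132709 at 30 labels/s is 4423 s + 19 f = 1 h 13 min 43 s frame 19, i.e. 01:13:43;19.

01:13:43;19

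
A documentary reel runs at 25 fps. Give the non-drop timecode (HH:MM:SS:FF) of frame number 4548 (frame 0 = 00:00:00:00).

00:03:01:23

4548 ÷ 25 = 181 full seconds, remainder 23 frames.
181 s = 0 h 3 min 1 s.
Timecode: 00:03:01:23.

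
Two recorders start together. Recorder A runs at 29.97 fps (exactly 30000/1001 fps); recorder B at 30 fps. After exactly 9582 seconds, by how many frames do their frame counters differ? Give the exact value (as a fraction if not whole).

A emits 30000/1001 × 9582 = 287460000/1001 frames; B emits 30 × 9582 = 287460.
Difference = 287460/1001 frames (≈ 287.1728); B is ahead of A.

287460/1001 frames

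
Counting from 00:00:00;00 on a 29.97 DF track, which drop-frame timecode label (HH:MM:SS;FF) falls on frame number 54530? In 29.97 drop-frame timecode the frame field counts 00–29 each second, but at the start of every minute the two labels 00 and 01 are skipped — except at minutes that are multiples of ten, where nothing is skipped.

00:30:19;14

Each 10-minute DF block holds 10 × 60 × 30 − 9 × 2 = 17982 frames. 54530 ÷ 17982 → 3 full blocks, remainder 584.
Within the partial block the first minute is 1800 frames and each further minute 1798, so 0 further minute boundaries passed. Total skipped labels = 18 × 3 + 2 × 0 = 54.
Non-drop label index = 54530 + 54 = 54584; at 30 labels/s that is 00:30:19:14, i.e. DF 00:30:19;14.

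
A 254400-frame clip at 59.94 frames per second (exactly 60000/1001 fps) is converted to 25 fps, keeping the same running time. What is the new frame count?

Target frames = source frames × (target rate / source rate) = 254400 × (25)/(60000/1001) = 254400 × 1001/2400 = 106106.

106106 frames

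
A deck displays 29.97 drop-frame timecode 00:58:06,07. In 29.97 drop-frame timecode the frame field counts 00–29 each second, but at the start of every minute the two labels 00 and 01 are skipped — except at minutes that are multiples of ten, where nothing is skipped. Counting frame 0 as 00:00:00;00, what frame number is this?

Complete 10-minute blocks: 5, each 17982 frames → 89910.
Remaining 8 whole minutes in the current block: 1800 + 7 × 1798 = 14386 frames.
Within the current minute: 6 × 30 + 7 − 2 = 185 (labels ;00/;01 skipped at this minute). Total = 89910 + 14386 + 185 = 104481.

104481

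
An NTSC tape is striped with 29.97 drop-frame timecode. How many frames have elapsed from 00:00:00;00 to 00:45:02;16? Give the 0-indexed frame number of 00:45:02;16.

80994

As if non-drop at 30 labels/s: (0 × 3600 + 45 × 60 + 2) × 30 + 16 = 81076.
Minute boundaries passed: 45; those not divisible by 10: 45 − 4 = 41; dropped labels = 2 × 41 = 82.
Actual frame index = 81076 − 82 = 80994.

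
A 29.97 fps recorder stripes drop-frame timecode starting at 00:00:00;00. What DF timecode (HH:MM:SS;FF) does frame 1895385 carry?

17:34:02;23

Ten DF minutes hold 17982 frames, so frame 1895385 lies in block 105 (frames 1888110–1906091) with 7275 frames into that block.
The block's first minute is 1800 frames and the rest 1798 each; 7275 frames reaches minute 4, so 105 × 18 + 4 × 2 = 1898 labels have been skipped so far.
Adding those back, label number 1895385 + 1898 = 1897283 at 30 labels/s is 63242 s + 23 f = 17 h 34 min 2 s frame 23, i.e. 17:34:02;23.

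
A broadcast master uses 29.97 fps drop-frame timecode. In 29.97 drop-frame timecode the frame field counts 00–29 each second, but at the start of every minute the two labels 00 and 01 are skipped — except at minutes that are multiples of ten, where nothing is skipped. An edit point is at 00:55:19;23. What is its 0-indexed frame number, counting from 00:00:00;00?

Complete 10-minute blocks: 5, each 17982 frames → 89910.
Remaining 5 whole minutes in the current block: 1800 + 4 × 1798 = 8992 frames.
Within the current minute: 19 × 30 + 23 − 2 = 591 (labels ;00/;01 skipped at this minute). Total = 89910 + 8992 + 591 = 99493.

99493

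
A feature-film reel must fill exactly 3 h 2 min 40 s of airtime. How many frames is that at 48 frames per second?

3 h 2 min 40 s = 10960 s.
Frames = 10960 × 48 = 526080.

526080 frames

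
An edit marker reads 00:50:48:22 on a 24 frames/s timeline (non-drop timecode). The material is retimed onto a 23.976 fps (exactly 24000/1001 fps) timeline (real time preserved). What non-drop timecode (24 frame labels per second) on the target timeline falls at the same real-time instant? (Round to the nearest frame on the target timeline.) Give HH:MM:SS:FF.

00:50:45:21

Source frame index: (0×3600 + 50×60 + 48) × 24 + 22 = 73174.
Real time: 73174 / (24) = 36587/12 s.
Target frame: (36587/12) × (24000/1001) = 73174000/1001 ≈ 73100.899 → 73101.
At 24 labels/s: frame 73101 → 00:50:45:21.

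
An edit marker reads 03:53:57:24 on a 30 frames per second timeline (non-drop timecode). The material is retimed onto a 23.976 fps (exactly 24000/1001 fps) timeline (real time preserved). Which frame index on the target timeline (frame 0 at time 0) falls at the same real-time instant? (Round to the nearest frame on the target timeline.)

Source frame index: (3×3600 + 53×60 + 57) × 30 + 24 = 421134.
Real time: 421134 / (30) = 70189/5 s.
Target frame: (70189/5) × (24000/1001) = 48129600/143 ≈ 336570.629 → 336571.

frame 336571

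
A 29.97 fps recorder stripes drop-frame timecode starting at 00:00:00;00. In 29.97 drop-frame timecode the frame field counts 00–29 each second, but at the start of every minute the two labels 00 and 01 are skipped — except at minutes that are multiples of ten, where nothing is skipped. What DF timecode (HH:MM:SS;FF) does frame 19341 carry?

00:10:45;09

Ten DF minutes hold 17982 frames, so frame 19341 lies in block 1 (frames 17982–35963) with 1359 frames into that block.
The block's first minute is 1800 frames and the rest 1798 each; 1359 frames reaches minute 0, so 1 × 18 + 0 × 2 = 18 labels have been skipped so far.
Adding those back, label number 19341 + 18 = 19359 at 30 labels/s is 645 s + 9 f = 0 h 10 min 45 s frame 9, i.e. 00:10:45;09.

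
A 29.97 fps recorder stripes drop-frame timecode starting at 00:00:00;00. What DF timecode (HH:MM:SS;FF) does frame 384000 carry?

Each 10-minute DF block holds 10 × 60 × 30 − 9 × 2 = 17982 frames. 384000 ÷ 17982 → 21 full blocks, remainder 6378.
Within the partial block the first minute is 1800 frames and each further minute 1798, so 3 further minute boundaries passed. Total skipped labels = 18 × 21 + 2 × 3 = 384.
Non-drop label index = 384000 + 384 = 384384; at 30 labels/s that is 03:33:32:24, i.e. DF 03:33:32;24.

03:33:32;24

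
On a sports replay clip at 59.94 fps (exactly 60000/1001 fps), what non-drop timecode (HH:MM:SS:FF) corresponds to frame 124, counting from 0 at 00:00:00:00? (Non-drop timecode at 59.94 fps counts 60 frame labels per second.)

00:00:02:04

124 ÷ 60 = 2 full seconds, remainder 4 frames.
2 s = 0 h 0 min 2 s.
Timecode: 00:00:02:04.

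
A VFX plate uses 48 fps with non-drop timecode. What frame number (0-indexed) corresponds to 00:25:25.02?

Total seconds to the label: (0 × 3600 + 25 × 60 + 25) = 1525.
Frame index = 1525 × 48 + 2 = 73202.

73202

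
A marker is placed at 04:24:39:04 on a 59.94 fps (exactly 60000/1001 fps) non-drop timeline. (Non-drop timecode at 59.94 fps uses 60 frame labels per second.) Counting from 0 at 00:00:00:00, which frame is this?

Total seconds to the label: (4 × 3600 + 24 × 60 + 39) = 15879.
Frame index = 15879 × 60 + 4 = 952744.

frame 952744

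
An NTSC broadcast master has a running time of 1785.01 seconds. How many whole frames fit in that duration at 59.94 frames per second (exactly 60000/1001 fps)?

Frames = 1785.01 × 60000/1001 = 107100600/1001 ≈ 106993.6064.
Complete frames: 106993.

106993 frames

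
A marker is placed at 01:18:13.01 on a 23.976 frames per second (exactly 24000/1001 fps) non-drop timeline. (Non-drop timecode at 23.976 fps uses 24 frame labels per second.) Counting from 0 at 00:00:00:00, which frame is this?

Total seconds to the label: (1 × 3600 + 18 × 60 + 13) = 4693.
Frame index = 4693 × 24 + 1 = 112633.

frame 112633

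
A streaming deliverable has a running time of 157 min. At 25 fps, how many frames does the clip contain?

157 min = 9420 s.
Frames = 9420 × 25 = 235500.

235500 frames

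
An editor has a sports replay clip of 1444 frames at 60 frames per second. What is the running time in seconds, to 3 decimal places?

24.067 seconds

Running time = 1444 × 1/60 = 361/15 s ≈ 24.067 s.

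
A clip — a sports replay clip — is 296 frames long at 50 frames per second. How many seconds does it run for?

5.92 seconds

Running time = 296 / (50) = 5.92 s.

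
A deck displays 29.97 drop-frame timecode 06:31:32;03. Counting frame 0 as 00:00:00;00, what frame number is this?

As if non-drop at 30 labels/s: (6 × 3600 + 31 × 60 + 32) × 30 + 3 = 704763.
Minute boundaries passed: 391; those not divisible by 10: 391 − 39 = 352; dropped labels = 2 × 352 = 704.
Actual frame index = 704763 − 704 = 704059.

704059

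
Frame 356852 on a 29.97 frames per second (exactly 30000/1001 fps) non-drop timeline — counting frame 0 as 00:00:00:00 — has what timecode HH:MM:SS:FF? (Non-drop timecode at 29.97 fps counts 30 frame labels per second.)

356852 ÷ 30 = 11895 full seconds, remainder 2 frames.
11895 s = 3 h 18 min 15 s.
Timecode: 03:18:15:02.

03:18:15:02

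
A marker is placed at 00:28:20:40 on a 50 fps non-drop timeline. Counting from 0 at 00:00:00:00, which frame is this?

Total seconds to the label: (0 × 3600 + 28 × 60 + 20) = 1700.
Frame index = 1700 × 50 + 40 = 85040.

85040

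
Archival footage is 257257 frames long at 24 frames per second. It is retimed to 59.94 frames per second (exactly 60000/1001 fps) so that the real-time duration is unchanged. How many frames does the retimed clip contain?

Target frames = source frames × (target rate / source rate) = 257257 × (60000/1001)/(24) = 257257 × 2500/1001 = 642500.

642500 frames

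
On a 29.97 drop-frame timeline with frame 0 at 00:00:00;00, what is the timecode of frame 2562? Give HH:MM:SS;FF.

00:01:25;14

Ten DF minutes hold 17982 frames, so frame 2562 lies in block 0 (frames 0–17981) with 2562 frames into that block.
The block's first minute is 1800 frames and the rest 1798 each; 2562 frames reaches minute 1, so 0 × 18 + 1 × 2 = 2 labels have been skipped so far.
Adding those back, label number 2562 + 2 = 2564 at 30 labels/s is 85 s + 14 f = 0 h 1 min 25 s frame 14, i.e. 00:01:25;14.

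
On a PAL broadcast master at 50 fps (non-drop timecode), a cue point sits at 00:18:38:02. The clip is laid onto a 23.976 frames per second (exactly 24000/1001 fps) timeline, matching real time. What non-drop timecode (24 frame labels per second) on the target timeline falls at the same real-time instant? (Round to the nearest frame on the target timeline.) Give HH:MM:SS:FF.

Source frame index: (0×3600 + 18×60 + 38) × 50 + 2 = 55902.
Real time: 55902 / (50) = 27951/25 s.
Target frame: (27951/25) × (24000/1001) = 348480/13 ≈ 26806.154 → 26806.
At 24 labels/s: frame 26806 → 00:18:36:22.

00:18:36:22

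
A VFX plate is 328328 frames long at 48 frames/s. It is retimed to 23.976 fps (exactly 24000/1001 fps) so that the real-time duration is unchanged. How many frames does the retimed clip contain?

Target frames = source frames × (target rate / source rate) = 328328 × (24000/1001)/(48) = 328328 × 500/1001 = 164000.

164000 frames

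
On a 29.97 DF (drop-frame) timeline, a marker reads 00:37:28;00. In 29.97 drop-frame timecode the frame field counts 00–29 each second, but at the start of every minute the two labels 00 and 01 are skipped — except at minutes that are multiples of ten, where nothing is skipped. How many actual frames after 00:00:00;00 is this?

67372

Complete 10-minute blocks: 3, each 17982 frames → 53946.
Remaining 7 whole minutes in the current block: 1800 + 6 × 1798 = 12588 frames.
Within the current minute: 28 × 30 + 0 − 2 = 838 (labels ;00/;01 skipped at this minute). Total = 53946 + 12588 + 838 = 67372.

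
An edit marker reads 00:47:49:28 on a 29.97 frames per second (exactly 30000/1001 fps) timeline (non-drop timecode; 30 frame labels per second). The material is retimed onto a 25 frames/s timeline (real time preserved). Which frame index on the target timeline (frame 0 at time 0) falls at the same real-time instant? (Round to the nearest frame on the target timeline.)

Source frame index: (0×3600 + 47×60 + 49) × 30 + 28 = 86098.
Real time: 86098 / (30000/1001) = 43092049/15000 s.
Target frame: (43092049/15000) × (25) = 43092049/600 ≈ 71820.082 → 71820.

frame 71820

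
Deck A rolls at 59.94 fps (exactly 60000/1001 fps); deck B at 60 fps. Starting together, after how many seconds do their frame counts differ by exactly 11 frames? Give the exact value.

11011/60 seconds

The gap grows by |60 − 60000/1001| = 60/1001 frames per second.
Time for a 11-frame gap: 11 ÷ (60/1001) = 11011/60 s.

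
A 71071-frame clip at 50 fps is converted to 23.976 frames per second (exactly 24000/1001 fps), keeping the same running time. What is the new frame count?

34080 frames

Target frames = source frames × (target rate / source rate) = 71071 × (24000/1001)/(50) = 71071 × 480/1001 = 34080.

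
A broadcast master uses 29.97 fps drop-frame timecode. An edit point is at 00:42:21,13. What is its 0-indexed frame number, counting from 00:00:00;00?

Complete 10-minute blocks: 4, each 17982 frames → 71928.
Remaining 2 whole minutes in the current block: 1800 + 1 × 1798 = 3598 frames.
Within the current minute: 21 × 30 + 13 − 2 = 641 (labels ;00/;01 skipped at this minute). Total = 71928 + 3598 + 641 = 76167.

76167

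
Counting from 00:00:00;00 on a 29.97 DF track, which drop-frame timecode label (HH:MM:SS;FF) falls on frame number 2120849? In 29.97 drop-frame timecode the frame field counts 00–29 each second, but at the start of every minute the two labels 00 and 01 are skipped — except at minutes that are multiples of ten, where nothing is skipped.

19:39:25;23

Each 10-minute DF block holds 10 × 60 × 30 − 9 × 2 = 17982 frames. 2120849 ÷ 17982 → 117 full blocks, remainder 16955.
Within the partial block the first minute is 1800 frames and each further minute 1798, so 9 further minute boundaries passed. Total skipped labels = 18 × 117 + 2 × 9 = 2124.
Non-drop label index = 2120849 + 2124 = 2122973; at 30 labels/s that is 19:39:25:23, i.e. DF 19:39:25;23.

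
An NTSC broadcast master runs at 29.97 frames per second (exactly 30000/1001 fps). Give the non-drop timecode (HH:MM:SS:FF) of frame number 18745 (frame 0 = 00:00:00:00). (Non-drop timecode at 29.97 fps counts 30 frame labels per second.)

00:10:24:25

18745 ÷ 30 = 624 full seconds, remainder 25 frames.
624 s = 0 h 10 min 24 s.
Timecode: 00:10:24:25.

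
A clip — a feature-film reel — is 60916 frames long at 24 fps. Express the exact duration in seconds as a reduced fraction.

Running time = 60916 ÷ (24) = 60916 × 1/24 = 15229/6 s.

15229/6 seconds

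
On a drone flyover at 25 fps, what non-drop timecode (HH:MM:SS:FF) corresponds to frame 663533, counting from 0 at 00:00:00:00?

663533 ÷ 25 = 26541 full seconds, remainder 8 frames.
26541 s = 7 h 22 min 21 s.
Timecode: 07:22:21:08.

07:22:21:08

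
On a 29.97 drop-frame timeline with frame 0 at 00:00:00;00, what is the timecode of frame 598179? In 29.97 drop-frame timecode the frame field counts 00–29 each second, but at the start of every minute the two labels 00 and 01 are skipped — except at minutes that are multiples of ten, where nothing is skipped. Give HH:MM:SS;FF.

05:32:39;07

Ten DF minutes hold 17982 frames, so frame 598179 lies in block 33 (frames 593406–611387) with 4773 frames into that block.
The block's first minute is 1800 frames and the rest 1798 each; 4773 frames reaches minute 2, so 33 × 18 + 2 × 2 = 598 labels have been skipped so far.
Adding those back, label number 598179 + 598 = 598777 at 30 labels/s is 19959 s + 7 f = 5 h 32 min 39 s frame 7, i.e. 05:32:39;07.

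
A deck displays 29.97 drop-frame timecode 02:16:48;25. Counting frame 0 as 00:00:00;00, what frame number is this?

246019

Complete 10-minute blocks: 13, each 17982 frames → 233766.
Remaining 6 whole minutes in the current block: 1800 + 5 × 1798 = 10790 frames.
Within the current minute: 48 × 30 + 25 − 2 = 1463 (labels ;00/;01 skipped at this minute). Total = 233766 + 10790 + 1463 = 246019.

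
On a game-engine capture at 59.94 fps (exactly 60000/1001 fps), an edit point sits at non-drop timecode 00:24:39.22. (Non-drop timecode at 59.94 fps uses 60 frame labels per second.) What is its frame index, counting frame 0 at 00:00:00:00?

Total seconds to the label: (0 × 3600 + 24 × 60 + 39) = 1479.
Frame index = 1479 × 60 + 22 = 88762.

frame 88762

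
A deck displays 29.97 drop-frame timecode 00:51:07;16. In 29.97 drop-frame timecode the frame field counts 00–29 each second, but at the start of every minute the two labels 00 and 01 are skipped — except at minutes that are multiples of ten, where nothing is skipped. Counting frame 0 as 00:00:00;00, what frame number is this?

Complete 10-minute blocks: 5, each 17982 frames → 89910.
Remaining 1 whole minute in the current block: 1800 + 0 × 1798 = 1800 frames.
Within the current minute: 7 × 30 + 16 − 2 = 224 (labels ;00/;01 skipped at this minute). Total = 89910 + 1800 + 224 = 91934.

91934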